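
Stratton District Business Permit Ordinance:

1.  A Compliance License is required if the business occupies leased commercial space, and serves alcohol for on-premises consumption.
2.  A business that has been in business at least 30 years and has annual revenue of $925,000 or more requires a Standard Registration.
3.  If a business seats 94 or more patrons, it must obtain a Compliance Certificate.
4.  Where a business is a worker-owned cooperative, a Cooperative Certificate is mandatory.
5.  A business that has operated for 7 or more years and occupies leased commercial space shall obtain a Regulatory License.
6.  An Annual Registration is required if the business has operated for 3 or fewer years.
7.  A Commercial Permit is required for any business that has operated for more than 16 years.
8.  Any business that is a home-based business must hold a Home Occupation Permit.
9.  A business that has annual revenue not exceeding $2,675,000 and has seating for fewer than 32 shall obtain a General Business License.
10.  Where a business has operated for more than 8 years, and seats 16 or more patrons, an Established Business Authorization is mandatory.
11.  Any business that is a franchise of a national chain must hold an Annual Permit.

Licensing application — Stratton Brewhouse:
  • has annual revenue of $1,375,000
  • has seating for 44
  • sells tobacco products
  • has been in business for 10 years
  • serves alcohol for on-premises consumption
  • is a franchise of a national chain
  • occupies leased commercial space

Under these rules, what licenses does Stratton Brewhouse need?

1. occupies leased commercial space; serves alcohol for on-premises consumption → Compliance License required.
2. years in business 10 < 30; revenue $1,375,000 ≥ $925,000 → Standard Registration not required.
3. seating 44 < 94 → Compliance Certificate not required.
4. is a franchise of a national chain (not: is a worker-owned cooperative) → Cooperative Certificate not required.
5. years in business 10 ≥ 7; occupies leased commercial space → Regulatory License required.
6. years in business 10 > 3 → Annual Registration not required.
7. years in business 10 ≤ 16 → Commercial Permit not required.
8. occupies leased commercial space (not: is a home-based business) → Home Occupation Permit not required.
9. revenue $1,375,000 ≤ $2,675,000; seating 44 ≥ 32 → General Business License not required.
10. years in business 10 > 8; seating 44 ≥ 16 → Established Business Authorization required.
11. is a franchise of a national chain → Annual Permit required.

Annual Permit, Compliance License, Established Business Authorization, Regulatory License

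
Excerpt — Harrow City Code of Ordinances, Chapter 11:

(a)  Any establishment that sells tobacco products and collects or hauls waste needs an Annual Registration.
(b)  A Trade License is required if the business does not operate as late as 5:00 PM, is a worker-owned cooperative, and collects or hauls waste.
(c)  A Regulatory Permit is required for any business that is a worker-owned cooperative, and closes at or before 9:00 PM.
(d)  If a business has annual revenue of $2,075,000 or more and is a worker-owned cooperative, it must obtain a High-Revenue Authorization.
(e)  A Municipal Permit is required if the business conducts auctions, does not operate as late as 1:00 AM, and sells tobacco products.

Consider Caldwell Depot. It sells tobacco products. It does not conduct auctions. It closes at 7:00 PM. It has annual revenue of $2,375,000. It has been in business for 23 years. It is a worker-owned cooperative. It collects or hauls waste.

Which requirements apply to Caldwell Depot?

Annual Registration, High-Revenue Authorization, Regulatory Permit

(a) sells tobacco products; collects or hauls waste → Annual Registration required.
(b) closes 7:00 PM, after 5:00 PM; is a worker-owned cooperative; collects or hauls waste → Trade License not required.
(c) is a worker-owned cooperative; closes 7:00 PM, at/before 9:00 PM → Regulatory Permit required.
(d) revenue $2,375,000 ≥ $2,075,000; is a worker-owned cooperative → High-Revenue Authorization required.
(e) does not conduct auctions; closes 7:00 PM, at/before 1:00 AM; sells tobacco products → Municipal Permit not required.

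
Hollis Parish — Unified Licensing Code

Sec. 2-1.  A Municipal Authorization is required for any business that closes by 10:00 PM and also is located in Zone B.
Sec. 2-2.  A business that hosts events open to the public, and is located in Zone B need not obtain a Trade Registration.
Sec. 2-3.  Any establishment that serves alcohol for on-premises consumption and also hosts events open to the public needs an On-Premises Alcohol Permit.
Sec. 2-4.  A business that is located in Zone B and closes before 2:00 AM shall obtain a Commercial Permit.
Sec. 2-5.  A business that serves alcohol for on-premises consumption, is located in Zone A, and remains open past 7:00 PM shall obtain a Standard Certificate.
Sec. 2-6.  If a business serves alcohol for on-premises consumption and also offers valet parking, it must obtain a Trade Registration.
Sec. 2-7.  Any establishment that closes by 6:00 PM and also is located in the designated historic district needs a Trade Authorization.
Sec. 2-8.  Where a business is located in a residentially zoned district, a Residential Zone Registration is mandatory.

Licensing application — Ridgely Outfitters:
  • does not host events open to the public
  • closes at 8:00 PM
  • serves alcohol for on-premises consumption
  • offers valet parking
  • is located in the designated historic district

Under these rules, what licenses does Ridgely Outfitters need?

Sec. 2-1. closes 8:00 PM, at/before 10:00 PM; is located in the designated historic district (not: is located in Zone B) → Municipal Authorization not required.
Sec. 2-2. does not host events open to the public; is located in the designated historic district (not: is located in Zone B) → Trade Registration exemption does not apply.
Sec. 2-3. serves alcohol for on-premises consumption; does not host events open to the public → On-Premises Alcohol Permit not required.
Sec. 2-4. is located in the designated historic district (not: is located in Zone B); closes 8:00 PM, at/before 2:00 AM → Commercial Permit not required.
Sec. 2-5. serves alcohol for on-premises consumption; is located in the designated historic district (not: is located in Zone A); closes 8:00 PM, after 7:00 PM → Standard Certificate not required.
Sec. 2-6. serves alcohol for on-premises consumption; offers valet parking → Trade Registration required.
Sec. 2-7. closes 8:00 PM, after 6:00 PM; is located in the designated historic district → Trade Authorization not required.
Sec. 2-8. is located in the designated historic district (not: is located in a residentially zoned district) → Residential Zone Registration not required.

Trade Registration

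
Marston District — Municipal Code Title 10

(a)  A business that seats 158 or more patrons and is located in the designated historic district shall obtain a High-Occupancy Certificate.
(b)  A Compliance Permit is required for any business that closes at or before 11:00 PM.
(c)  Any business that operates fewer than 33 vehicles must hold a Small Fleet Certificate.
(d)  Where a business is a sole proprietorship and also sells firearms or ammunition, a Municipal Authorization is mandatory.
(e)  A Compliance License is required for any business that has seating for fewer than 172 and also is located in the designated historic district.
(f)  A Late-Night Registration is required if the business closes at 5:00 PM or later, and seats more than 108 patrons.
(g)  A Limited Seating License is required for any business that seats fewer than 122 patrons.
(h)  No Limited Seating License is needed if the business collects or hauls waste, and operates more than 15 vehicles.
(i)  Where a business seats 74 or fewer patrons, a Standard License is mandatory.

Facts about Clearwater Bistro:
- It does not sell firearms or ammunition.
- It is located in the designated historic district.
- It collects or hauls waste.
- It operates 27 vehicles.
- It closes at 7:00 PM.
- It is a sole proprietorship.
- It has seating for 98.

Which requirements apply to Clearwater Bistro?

Compliance License, Compliance Permit, Small Fleet Certificate

(a) seating 98 < 158; is located in the designated historic district → High-Occupancy Certificate not required.
(b) closes 7:00 PM, at/before 11:00 PM → Compliance Permit required.
(c) vehicles 27 < 33 → Small Fleet Certificate required.
(d) is a sole proprietorship; does not sell firearms or ammunition → Municipal Authorization not required.
(e) seating 98 < 172; is located in the designated historic district → Compliance License required.
(f) closes 7:00 PM, after 5:00 PM; seating 98 ≤ 108 → Late-Night Registration not required.
(g) seating 98 < 122 → Limited Seating License required.
(h) collects or hauls waste; vehicles 27 > 15 → exempt from Limited Seating License.
(i) seating 98 > 74 → Standard License not required.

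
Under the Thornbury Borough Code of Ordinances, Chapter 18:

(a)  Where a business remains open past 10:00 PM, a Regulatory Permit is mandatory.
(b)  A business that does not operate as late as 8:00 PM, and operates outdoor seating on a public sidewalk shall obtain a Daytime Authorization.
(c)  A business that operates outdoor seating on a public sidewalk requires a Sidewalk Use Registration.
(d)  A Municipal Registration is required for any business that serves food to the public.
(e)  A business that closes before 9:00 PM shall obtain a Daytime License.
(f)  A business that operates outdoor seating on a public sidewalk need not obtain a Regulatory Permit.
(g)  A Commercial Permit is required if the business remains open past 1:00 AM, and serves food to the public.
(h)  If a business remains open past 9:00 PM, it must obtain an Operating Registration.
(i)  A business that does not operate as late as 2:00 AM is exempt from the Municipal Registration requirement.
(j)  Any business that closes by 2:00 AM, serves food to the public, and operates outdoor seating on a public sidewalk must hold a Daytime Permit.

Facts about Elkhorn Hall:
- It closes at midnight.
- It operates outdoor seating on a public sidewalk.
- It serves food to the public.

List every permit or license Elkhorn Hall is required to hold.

Daytime Permit, Operating Registration, Sidewalk Use Registration

(a) closes midnight, after 10:00 PM → Regulatory Permit required.
(b) closes midnight, after 8:00 PM; operates outdoor seating on a public sidewalk → Daytime Authorization not required.
(c) operates outdoor seating on a public sidewalk → Sidewalk Use Registration required.
(d) serves food to the public → Municipal Registration required.
(e) closes midnight, after 9:00 PM → Daytime License not required.
(f) operates outdoor seating on a public sidewalk → exempt from Regulatory Permit.
(g) closes midnight, at/before 1:00 AM; serves food to the public → Commercial Permit not required.
(h) closes midnight, after 9:00 PM → Operating Registration required.
(i) closes midnight, at/before 2:00 AM → exempt from Municipal Registration.
(j) closes midnight, at/before 2:00 AM; serves food to the public; operates outdoor seating on a public sidewalk → Daytime Permit required.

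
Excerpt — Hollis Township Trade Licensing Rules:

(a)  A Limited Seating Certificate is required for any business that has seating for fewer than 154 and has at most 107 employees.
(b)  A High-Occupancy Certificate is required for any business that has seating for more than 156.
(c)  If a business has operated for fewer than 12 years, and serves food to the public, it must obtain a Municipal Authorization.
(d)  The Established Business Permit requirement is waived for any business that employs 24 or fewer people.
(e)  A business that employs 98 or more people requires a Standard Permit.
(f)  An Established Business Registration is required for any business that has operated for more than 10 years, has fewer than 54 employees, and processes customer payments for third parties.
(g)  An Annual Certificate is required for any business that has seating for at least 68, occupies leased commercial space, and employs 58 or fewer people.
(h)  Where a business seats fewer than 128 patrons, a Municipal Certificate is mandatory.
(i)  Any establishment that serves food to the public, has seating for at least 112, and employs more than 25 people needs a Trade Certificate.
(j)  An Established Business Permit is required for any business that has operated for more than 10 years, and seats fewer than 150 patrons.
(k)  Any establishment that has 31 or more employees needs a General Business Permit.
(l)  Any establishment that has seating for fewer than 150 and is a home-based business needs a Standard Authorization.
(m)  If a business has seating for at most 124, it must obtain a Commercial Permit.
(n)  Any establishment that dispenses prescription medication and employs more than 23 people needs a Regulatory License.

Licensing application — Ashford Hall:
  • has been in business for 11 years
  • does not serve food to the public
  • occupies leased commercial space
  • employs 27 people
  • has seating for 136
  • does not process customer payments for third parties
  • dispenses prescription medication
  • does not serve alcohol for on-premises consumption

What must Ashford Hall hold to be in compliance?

(a) seating 136 < 154; employees 27 ≤ 107 → Limited Seating Certificate required.
(b) seating 136 ≤ 156 → High-Occupancy Certificate not required.
(c) years in business 11 < 12; does not serve food to the public → Municipal Authorization not required.
(d) employees 27 > 24 → Established Business Permit exemption does not apply.
(e) employees 27 < 98 → Standard Permit not required.
(f) years in business 11 > 10; employees 27 < 54; does not process customer payments for third parties → Established Business Registration not required.
(g) seating 136 ≥ 68; occupies leased commercial space; employees 27 ≤ 58 → Annual Certificate required.
(h) seating 136 ≥ 128 → Municipal Certificate not required.
(i) does not serve food to the public; seating 136 ≥ 112; employees 27 > 25 → Trade Certificate not required.
(j) years in business 11 > 10; seating 136 < 150 → Established Business Permit required.
(k) employees 27 < 31 → General Business Permit not required.
(l) seating 136 < 150; occupies leased commercial space (not: is a home-based business) → Standard Authorization not required.
(m) seating 136 > 124 → Commercial Permit not required.
(n) dispenses prescription medication; employees 27 > 23 → Regulatory License required.

Annual Certificate, Established Business Permit, Limited Seating Certificate, Regulatory License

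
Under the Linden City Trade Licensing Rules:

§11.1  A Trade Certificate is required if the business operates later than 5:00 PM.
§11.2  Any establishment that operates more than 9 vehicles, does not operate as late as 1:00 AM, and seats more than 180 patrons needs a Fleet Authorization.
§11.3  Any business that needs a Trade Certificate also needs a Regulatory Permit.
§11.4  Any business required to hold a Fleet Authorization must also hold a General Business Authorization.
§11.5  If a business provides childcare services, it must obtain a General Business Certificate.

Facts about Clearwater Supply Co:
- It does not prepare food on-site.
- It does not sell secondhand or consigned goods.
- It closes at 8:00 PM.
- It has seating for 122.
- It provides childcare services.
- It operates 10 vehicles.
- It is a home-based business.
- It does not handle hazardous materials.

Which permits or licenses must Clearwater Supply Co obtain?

General Business Certificate, Regulatory Permit, Trade Certificate

§11.1 closes 8:00 PM, after 5:00 PM → Trade Certificate required.
§11.2 vehicles 10 > 9; closes 8:00 PM, at/before 1:00 AM; seating 122 ≤ 180 → Fleet Authorization not required.
§11.3 Trade Certificate is required → Regulatory Permit also required.
§11.4 Fleet Authorization is not required → no effect.
§11.5 provides childcare services → General Business Certificate required.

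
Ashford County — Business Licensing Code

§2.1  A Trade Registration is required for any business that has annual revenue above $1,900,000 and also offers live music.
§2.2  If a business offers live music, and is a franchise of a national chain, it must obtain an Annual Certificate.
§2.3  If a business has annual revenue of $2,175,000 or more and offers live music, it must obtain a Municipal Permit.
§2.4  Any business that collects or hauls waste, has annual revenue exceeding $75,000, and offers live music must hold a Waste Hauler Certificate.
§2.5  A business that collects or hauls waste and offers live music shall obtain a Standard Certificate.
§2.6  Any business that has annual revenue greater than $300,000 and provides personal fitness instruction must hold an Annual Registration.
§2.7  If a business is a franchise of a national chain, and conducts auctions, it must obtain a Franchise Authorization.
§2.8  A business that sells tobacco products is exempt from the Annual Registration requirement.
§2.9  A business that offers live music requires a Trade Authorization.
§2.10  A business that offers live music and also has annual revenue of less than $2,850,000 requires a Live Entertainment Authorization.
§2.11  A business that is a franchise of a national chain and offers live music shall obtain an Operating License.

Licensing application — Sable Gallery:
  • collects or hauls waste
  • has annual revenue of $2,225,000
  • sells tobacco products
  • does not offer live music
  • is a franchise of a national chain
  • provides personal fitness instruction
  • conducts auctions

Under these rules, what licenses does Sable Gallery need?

Franchise Authorization

§2.1 revenue $2,225,000 > $1,900,000; does not offer live music → Trade Registration not required.
§2.2 does not offer live music; is a franchise of a national chain → Annual Certificate not required.
§2.3 revenue $2,225,000 ≥ $2,175,000; does not offer live music → Municipal Permit not required.
§2.4 collects or hauls waste; revenue $2,225,000 > $75,000; does not offer live music → Waste Hauler Certificate not required.
§2.5 collects or hauls waste; does not offer live music → Standard Certificate not required.
§2.6 revenue $2,225,000 > $300,000; provides personal fitness instruction → Annual Registration required.
§2.7 is a franchise of a national chain; conducts auctions → Franchise Authorization required.
§2.8 sells tobacco products → exempt from Annual Registration.
§2.9 does not offer live music → Trade Authorization not required.
§2.10 does not offer live music; revenue $2,225,000 < $2,850,000 → Live Entertainment Authorization not required.
§2.11 is a franchise of a national chain; does not offer live music → Operating License not required.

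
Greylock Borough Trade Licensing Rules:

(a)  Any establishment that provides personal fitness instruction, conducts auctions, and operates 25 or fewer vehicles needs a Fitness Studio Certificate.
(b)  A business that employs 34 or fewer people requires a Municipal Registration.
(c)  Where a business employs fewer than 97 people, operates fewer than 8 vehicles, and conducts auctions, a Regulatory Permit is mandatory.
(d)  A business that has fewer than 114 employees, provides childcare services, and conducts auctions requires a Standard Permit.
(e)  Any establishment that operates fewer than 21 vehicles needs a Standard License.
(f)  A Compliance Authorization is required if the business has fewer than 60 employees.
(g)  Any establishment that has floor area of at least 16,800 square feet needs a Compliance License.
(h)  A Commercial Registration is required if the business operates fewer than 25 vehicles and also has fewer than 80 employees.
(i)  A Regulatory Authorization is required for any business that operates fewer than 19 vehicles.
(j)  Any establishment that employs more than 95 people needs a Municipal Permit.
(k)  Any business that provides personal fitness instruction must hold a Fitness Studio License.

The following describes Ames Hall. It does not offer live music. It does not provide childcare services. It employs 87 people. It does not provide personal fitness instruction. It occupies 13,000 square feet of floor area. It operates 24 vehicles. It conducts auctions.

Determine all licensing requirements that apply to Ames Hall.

None

(a) does not provide personal fitness instruction; conducts auctions; vehicles 24 ≤ 25 → Fitness Studio Certificate not required.
(b) employees 87 > 34 → Municipal Registration not required.
(c) employees 87 < 97; vehicles 24 ≥ 8; conducts auctions → Regulatory Permit not required.
(d) employees 87 < 114; does not provide childcare services; conducts auctions → Standard Permit not required.
(e) vehicles 24 ≥ 21 → Standard License not required.
(f) employees 87 ≥ 60 → Compliance Authorization not required.
(g) floor area 13,000 square feet < 16,800 square feet → Compliance License not required.
(h) vehicles 24 < 25; employees 87 ≥ 80 → Commercial Registration not required.
(i) vehicles 24 ≥ 19 → Regulatory Authorization not required.
(j) employees 87 ≤ 95 → Municipal Permit not required.
(k) does not provide personal fitness instruction → Fitness Studio License not required.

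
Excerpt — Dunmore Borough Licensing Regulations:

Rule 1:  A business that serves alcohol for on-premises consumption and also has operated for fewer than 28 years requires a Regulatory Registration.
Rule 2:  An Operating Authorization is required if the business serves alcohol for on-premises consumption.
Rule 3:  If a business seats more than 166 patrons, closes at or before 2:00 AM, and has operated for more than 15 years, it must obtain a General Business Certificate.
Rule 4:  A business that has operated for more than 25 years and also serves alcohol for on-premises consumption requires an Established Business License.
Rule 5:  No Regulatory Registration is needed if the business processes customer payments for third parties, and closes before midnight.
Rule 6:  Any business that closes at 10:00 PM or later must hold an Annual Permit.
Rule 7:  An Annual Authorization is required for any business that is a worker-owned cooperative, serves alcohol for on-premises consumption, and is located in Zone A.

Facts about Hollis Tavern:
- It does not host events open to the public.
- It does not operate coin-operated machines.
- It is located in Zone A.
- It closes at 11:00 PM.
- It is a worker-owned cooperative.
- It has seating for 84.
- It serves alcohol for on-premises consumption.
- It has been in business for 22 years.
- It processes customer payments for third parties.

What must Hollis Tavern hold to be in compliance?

Rule 1: serves alcohol for on-premises consumption; years in business 22 < 28 → Regulatory Registration required.
Rule 2: serves alcohol for on-premises consumption → Operating Authorization required.
Rule 3: seating 84 ≤ 166; closes 11:00 PM, at/before 2:00 AM; years in business 22 > 15 → General Business Certificate not required.
Rule 4: years in business 22 ≤ 25; serves alcohol for on-premises consumption → Established Business License not required.
Rule 5: processes customer payments for third parties; closes 11:00 PM, at/before midnight → exempt from Regulatory Registration.
Rule 6: closes 11:00 PM, after 10:00 PM → Annual Permit required.
Rule 7: is a worker-owned cooperative; serves alcohol for on-premises consumption; is located in Zone A → Annual Authorization required.

Annual Authorization, Annual Permit, Operating Authorization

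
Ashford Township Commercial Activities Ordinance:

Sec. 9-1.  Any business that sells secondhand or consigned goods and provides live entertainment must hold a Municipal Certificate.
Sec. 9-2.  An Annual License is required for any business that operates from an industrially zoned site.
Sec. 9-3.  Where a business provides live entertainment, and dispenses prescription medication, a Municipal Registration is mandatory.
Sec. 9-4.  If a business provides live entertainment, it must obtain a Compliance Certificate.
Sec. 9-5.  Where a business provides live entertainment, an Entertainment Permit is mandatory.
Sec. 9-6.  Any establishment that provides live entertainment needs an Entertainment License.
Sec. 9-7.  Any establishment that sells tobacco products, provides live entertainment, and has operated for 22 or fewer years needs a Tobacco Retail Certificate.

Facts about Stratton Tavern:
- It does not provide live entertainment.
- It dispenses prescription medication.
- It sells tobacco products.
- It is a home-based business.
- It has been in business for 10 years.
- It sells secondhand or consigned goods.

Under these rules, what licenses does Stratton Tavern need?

Sec. 9-1. sells secondhand or consigned goods; does not provide live entertainment → Municipal Certificate not required.
Sec. 9-2. is a home-based business (not: operates from an industrially zoned site) → Annual License not required.
Sec. 9-3. does not provide live entertainment; dispenses prescription medication → Municipal Registration not required.
Sec. 9-4. does not provide live entertainment → Compliance Certificate not required.
Sec. 9-5. does not provide live entertainment → Entertainment Permit not required.
Sec. 9-6. does not provide live entertainment → Entertainment License not required.
Sec. 9-7. sells tobacco products; does not provide live entertainment; years in business 10 ≤ 22 → Tobacco Retail Certificate not required.

None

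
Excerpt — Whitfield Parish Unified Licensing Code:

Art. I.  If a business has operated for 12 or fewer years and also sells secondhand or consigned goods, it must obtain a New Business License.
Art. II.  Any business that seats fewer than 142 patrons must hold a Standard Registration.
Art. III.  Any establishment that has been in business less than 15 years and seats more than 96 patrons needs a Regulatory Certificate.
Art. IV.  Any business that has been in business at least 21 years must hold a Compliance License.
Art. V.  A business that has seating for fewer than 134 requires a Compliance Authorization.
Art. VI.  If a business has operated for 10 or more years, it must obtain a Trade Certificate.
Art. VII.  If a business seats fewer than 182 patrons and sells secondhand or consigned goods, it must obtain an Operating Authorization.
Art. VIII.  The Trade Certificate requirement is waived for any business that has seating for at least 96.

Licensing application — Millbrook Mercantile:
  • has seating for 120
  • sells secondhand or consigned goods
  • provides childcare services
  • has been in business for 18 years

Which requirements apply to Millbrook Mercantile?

Art. I. years in business 18 > 12; sells secondhand or consigned goods → New Business License not required.
Art. II. seating 120 < 142 → Standard Registration required.
Art. III. years in business 18 ≥ 15; seating 120 > 96 → Regulatory Certificate not required.
Art. IV. years in business 18 < 21 → Compliance License not required.
Art. V. seating 120 < 134 → Compliance Authorization required.
Art. VI. years in business 18 ≥ 10 → Trade Certificate required.
Art. VII. seating 120 < 182; sells secondhand or consigned goods → Operating Authorization required.
Art. VIII. seating 120 ≥ 96 → exempt from Trade Certificate.

Compliance Authorization, Operating Authorization, Standard Registration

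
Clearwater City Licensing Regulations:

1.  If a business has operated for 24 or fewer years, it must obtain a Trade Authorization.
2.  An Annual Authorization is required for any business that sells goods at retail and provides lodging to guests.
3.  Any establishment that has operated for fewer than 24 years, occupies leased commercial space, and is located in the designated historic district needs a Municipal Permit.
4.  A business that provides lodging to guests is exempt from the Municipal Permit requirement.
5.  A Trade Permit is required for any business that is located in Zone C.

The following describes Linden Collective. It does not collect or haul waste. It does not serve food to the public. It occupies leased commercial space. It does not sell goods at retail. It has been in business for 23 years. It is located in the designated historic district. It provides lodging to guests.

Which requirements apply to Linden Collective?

Trade Authorization

1. years in business 23 ≤ 24 → Trade Authorization required.
2. does not sell goods at retail; provides lodging to guests → Annual Authorization not required.
3. years in business 23 < 24; occupies leased commercial space; is located in the designated historic district → Municipal Permit required.
4. provides lodging to guests → exempt from Municipal Permit.
5. is located in the designated historic district (not: is located in Zone C) → Trade Permit not required.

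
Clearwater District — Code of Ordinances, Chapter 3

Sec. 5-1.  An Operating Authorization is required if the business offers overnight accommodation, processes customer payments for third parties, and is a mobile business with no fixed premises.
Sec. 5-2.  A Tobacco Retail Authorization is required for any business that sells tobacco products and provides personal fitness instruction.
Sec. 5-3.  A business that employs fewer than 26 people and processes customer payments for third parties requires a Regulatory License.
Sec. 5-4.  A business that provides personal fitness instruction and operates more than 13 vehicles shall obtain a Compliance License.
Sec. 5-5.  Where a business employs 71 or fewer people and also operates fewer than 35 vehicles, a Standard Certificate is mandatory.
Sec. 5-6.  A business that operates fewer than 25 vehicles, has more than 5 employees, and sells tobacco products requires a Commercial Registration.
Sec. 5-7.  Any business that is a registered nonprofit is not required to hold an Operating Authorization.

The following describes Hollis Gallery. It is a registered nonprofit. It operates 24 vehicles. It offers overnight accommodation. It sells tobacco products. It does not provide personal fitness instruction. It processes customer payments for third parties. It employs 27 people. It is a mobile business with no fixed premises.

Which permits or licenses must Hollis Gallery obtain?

Commercial Registration, Standard Certificate

Sec. 5-1. offers overnight accommodation; processes customer payments for third parties; is a mobile business with no fixed premises → Operating Authorization required.
Sec. 5-2. sells tobacco products; does not provide personal fitness instruction → Tobacco Retail Authorization not required.
Sec. 5-3. employees 27 ≥ 26; processes customer payments for third parties → Regulatory License not required.
Sec. 5-4. does not provide personal fitness instruction; vehicles 24 > 13 → Compliance License not required.
Sec. 5-5. employees 27 ≤ 71; vehicles 24 < 35 → Standard Certificate required.
Sec. 5-6. vehicles 24 < 25; employees 27 > 5; sells tobacco products → Commercial Registration required.
Sec. 5-7. is a registered nonprofit → exempt from Operating Authorization.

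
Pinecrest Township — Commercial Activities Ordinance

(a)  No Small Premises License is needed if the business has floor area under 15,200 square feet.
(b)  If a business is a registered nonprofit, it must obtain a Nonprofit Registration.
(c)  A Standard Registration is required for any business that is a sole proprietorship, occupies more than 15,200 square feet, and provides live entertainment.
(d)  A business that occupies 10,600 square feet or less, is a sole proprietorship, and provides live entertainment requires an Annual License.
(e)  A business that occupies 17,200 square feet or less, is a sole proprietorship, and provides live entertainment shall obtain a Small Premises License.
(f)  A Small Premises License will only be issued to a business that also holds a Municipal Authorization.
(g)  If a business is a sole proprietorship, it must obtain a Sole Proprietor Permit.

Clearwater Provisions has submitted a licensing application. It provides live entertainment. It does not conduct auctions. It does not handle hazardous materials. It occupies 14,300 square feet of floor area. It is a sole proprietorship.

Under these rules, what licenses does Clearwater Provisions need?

Sole Proprietor Permit

(a) floor area 14,300 square feet < 15,200 square feet → exempt from Small Premises License.
(b) is a sole proprietorship (not: is a registered nonprofit) → Nonprofit Registration not required.
(c) is a sole proprietorship; floor area 14,300 square feet ≤ 15,200 square feet; provides live entertainment → Standard Registration not required.
(d) floor area 14,300 square feet > 10,600 square feet; is a sole proprietorship; provides live entertainment → Annual License not required.
(e) floor area 14,300 square feet ≤ 17,200 square feet; is a sole proprietorship; provides live entertainment → Small Premises License required.
(f) Small Premises License is not required → no effect.
(g) is a sole proprietorship → Sole Proprietor Permit required.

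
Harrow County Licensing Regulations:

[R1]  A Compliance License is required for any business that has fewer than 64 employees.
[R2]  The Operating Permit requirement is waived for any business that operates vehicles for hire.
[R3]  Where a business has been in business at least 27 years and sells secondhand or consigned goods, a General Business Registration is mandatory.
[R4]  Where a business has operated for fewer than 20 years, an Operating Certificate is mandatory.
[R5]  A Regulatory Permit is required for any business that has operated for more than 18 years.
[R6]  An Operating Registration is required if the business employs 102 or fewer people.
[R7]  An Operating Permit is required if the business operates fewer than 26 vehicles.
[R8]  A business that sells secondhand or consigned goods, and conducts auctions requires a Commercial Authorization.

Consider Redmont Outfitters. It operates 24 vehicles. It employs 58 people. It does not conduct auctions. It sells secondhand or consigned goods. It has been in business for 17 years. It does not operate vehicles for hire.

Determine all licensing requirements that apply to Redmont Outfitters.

Compliance License, Operating Certificate, Operating Permit, Operating Registration

[R1] employees 58 < 64 → Compliance License required.
[R2] does not operate vehicles for hire → Operating Permit exemption does not apply.
[R3] years in business 17 < 27; sells secondhand or consigned goods → General Business Registration not required.
[R4] years in business 17 < 20 → Operating Certificate required.
[R5] years in business 17 ≤ 18 → Regulatory Permit not required.
[R6] employees 58 ≤ 102 → Operating Registration required.
[R7] vehicles 24 < 26 → Operating Permit required.
[R8] sells secondhand or consigned goods; does not conduct auctions → Commercial Authorization not required.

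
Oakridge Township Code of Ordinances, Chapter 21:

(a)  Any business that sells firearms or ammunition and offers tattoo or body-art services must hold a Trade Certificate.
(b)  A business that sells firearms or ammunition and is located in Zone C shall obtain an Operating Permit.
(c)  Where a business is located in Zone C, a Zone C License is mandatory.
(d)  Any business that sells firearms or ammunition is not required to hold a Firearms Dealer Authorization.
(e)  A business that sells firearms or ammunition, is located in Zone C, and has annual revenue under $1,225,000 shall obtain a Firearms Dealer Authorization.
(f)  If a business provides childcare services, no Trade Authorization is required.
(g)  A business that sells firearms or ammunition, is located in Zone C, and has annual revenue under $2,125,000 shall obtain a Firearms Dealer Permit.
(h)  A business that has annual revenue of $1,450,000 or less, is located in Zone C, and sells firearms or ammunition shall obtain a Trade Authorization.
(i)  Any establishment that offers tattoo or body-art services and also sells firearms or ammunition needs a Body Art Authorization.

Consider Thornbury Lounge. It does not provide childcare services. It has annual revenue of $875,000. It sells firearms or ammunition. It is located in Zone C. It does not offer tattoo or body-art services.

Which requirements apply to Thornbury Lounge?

(a) sells firearms or ammunition; does not offer tattoo or body-art services → Trade Certificate not required.
(b) sells firearms or ammunition; is located in Zone C → Operating Permit required.
(c) is located in Zone C → Zone C License required.
(d) sells firearms or ammunition → exempt from Firearms Dealer Authorization.
(e) sells firearms or ammunition; is located in Zone C; revenue $875,000 < $1,225,000 → Firearms Dealer Authorization required.
(f) does not provide childcare services → Trade Authorization exemption does not apply.
(g) sells firearms or ammunition; is located in Zone C; revenue $875,000 < $2,125,000 → Firearms Dealer Permit required.
(h) revenue $875,000 ≤ $1,450,000; is located in Zone C; sells firearms or ammunition → Trade Authorization required.
(i) does not offer tattoo or body-art services; sells firearms or ammunition → Body Art Authorization not required.

Firearms Dealer Permit, Operating Permit, Trade Authorization, Zone C License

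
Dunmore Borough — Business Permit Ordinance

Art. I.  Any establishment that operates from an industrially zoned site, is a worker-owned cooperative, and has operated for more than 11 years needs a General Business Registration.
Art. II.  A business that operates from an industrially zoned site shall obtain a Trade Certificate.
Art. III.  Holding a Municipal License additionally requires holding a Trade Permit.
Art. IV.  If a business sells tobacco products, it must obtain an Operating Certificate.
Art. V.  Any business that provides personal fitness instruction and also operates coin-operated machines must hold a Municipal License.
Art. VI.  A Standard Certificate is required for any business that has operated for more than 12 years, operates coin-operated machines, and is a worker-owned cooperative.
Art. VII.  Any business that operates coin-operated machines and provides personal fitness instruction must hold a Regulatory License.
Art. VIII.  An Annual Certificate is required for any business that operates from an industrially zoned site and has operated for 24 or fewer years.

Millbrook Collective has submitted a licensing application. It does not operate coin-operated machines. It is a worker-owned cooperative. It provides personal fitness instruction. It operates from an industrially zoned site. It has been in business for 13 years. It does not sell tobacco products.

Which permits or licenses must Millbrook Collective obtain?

Art. I. operates from an industrially zoned site; is a worker-owned cooperative; years in business 13 > 11 → General Business Registration required.
Art. II. operates from an industrially zoned site → Trade Certificate required.
Art. III. Municipal License is not required → no effect.
Art. IV. does not sell tobacco products → Operating Certificate not required.
Art. V. provides personal fitness instruction; does not operate coin-operated machines → Municipal License not required.
Art. VI. years in business 13 > 12; does not operate coin-operated machines; is a worker-owned cooperative → Standard Certificate not required.
Art. VII. does not operate coin-operated machines; provides personal fitness instruction → Regulatory License not required.
Art. VIII. operates from an industrially zoned site; years in business 13 ≤ 24 → Annual Certificate required.

Annual Certificate, General Business Registration, Trade Certificate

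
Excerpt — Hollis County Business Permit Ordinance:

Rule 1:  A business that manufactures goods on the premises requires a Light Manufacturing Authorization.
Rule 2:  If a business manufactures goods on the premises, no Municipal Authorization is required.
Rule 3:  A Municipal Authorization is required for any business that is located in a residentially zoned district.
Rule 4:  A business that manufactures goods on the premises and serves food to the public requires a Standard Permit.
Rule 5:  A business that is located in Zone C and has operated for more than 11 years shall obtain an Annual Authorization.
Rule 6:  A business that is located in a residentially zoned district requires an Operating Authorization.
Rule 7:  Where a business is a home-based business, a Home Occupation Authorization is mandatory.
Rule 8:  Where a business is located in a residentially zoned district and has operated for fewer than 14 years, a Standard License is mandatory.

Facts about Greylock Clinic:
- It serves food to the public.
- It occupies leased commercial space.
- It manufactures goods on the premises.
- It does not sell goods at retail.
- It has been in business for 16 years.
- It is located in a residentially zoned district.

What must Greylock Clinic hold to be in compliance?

Light Manufacturing Authorization, Operating Authorization, Standard Permit

Rule 1: manufactures goods on the premises → Light Manufacturing Authorization required.
Rule 2: manufactures goods on the premises → exempt from Municipal Authorization.
Rule 3: is located in a residentially zoned district → Municipal Authorization required.
Rule 4: manufactures goods on the premises; serves food to the public → Standard Permit required.
Rule 5: is located in a residentially zoned district (not: is located in Zone C); years in business 16 > 11 → Annual Authorization not required.
Rule 6: is located in a residentially zoned district → Operating Authorization required.
Rule 7: occupies leased commercial space (not: is a home-based business) → Home Occupation Authorization not required.
Rule 8: is located in a residentially zoned district; years in business 16 ≥ 14 → Standard License not required.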